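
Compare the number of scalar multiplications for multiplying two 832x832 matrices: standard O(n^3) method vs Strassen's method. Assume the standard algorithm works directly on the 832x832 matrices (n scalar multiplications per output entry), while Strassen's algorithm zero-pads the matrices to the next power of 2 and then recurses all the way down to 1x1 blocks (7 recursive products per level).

Matrix multiplication for 832x832 matrices:

Strassen's algorithm requires power-of-2 dimensions. Pad 832x832 to 1024x1024 (next power of 2).

Standard algorithm: 832^3 = 575930368 multiplications
Strassen's algorithm: 7^(log2(1024)) = 7^10 = 282475249 multiplications
Savings: 575930368 - 282475249 = 293455119 multiplications

Standard: 575930368 multiplications (832^3). Strassen: 282475249 multiplications (7^10, after padding to 1024x1024). Strassen reduces 8 recursive multiplications to 7 at each level.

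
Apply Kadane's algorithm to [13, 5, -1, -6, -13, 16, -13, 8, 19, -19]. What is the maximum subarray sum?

Using Kadane's algorithm on [13, 5, -1, -6, -13, 16, -13, 8, 19, -19]:

Scanning through the array:
Position 1 (value 5): max_ending_here = 18, max_so_far = 18
Position 2 (value -1): max_ending_here = 17, max_so_far = 18
Position 3 (value -6): max_ending_here = 11, max_so_far = 18
Position 4 (value -13): max_ending_here = -2, max_so_far = 18
Position 5 (value 16): max_ending_here = 16, max_so_far = 18
Position 6 (value -13): max_ending_here = 3, max_so_far = 18
Position 7 (value 8): max_ending_here = 11, max_so_far = 18
Position 8 (value 19): max_ending_here = 30, max_so_far = 30
Position 9 (value -19): max_ending_here = 11, max_so_far = 30

Maximum subarray: [16, -13, 8, 19]
Maximum sum: 30

The maximum subarray is [16, -13, 8, 19] with sum 30. This subarray runs from index 5 to index 8.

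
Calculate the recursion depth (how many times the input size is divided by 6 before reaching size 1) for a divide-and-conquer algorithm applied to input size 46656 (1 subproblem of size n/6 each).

For divide and conquer with division factor 6:

Problem sizes at each level:
Level 0: 46656
Level 1: 7776
Level 2: 1296
Level 3: 216
Level 4: 36
Level 5: 6
Level 6: 1

The root is level 0 and the size-1 base case is level 6 (the tree spans levels 0 through 6, i.e. 7 levels counting the root), so the depth is the number of divisions: log_6(46656) = 6

The recursion tree depth is log_6(46656) = 6. At each level, the problem size is divided by 6, so it takes 6 divisions to reduce to a base case of size 1. The algorithm makes 1 recursive call at each level.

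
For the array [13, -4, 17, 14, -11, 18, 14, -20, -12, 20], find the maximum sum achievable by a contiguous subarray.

Using Kadane's algorithm on [13, -4, 17, 14, -11, 18, 14, -20, -12, 20]:

Scanning through the array:
Position 1 (value -4): max_ending_here = 9, max_so_far = 13
Position 2 (value 17): max_ending_here = 26, max_so_far = 26
Position 3 (value 14): max_ending_here = 40, max_so_far = 40
Position 4 (value -11): max_ending_here = 29, max_so_far = 40
Position 5 (value 18): max_ending_here = 47, max_so_far = 47
Position 6 (value 14): max_ending_here = 61, max_so_far = 61
Position 7 (value -20): max_ending_here = 41, max_so_far = 61
Position 8 (value -12): max_ending_here = 29, max_so_far = 61
Position 9 (value 20): max_ending_here = 49, max_so_far = 61

Maximum subarray: [13, -4, 17, 14, -11, 18, 14]
Maximum sum: 61

The maximum subarray is [13, -4, 17, 14, -11, 18, 14] with sum 61. This subarray runs from index 0 to index 6.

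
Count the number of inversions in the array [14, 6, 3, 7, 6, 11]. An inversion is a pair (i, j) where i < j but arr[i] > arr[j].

Finding inversions in [14, 6, 3, 7, 6, 11]:

(0, 1): arr[0]=14 > arr[1]=6
(0, 2): arr[0]=14 > arr[2]=3
(0, 3): arr[0]=14 > arr[3]=7
(0, 4): arr[0]=14 > arr[4]=6
(0, 5): arr[0]=14 > arr[5]=11
(1, 2): arr[1]=6 > arr[2]=3
(3, 4): arr[3]=7 > arr[4]=6

Total inversions: 7

The array has 7 inversion(s): (0,1), (0,2), (0,3), (0,4), (0,5), (1,2), (3,4). Each pair (i,j) satisfies i < j and arr[i] > arr[j].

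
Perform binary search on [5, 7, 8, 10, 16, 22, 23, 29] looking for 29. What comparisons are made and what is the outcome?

Binary search for 29 in [5, 7, 8, 10, 16, 22, 23, 29]:

lo=0, hi=7, mid=3, arr[mid]=10 -> 10 < 29, search right half
lo=4, hi=7, mid=5, arr[mid]=22 -> 22 < 29, search right half
lo=6, hi=7, mid=6, arr[mid]=23 -> 23 < 29, search right half
lo=7, hi=7, mid=7, arr[mid]=29 -> Found target at index 7!

Binary search finds 29 at index 7 after 4 comparisons. The search repeatedly halves the search space by comparing with the middle element.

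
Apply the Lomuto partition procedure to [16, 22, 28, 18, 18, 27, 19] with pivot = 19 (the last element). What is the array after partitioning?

Lomuto partition with pivot = 19:

Initial array: [16, 22, 28, 18, 18, 27, 19]

arr[0]=16 <= 19: swap with position 0, array becomes [16, 22, 28, 18, 18, 27, 19]
arr[1]=22 > 19: no swap
arr[2]=28 > 19: no swap
arr[3]=18 <= 19: swap with position 1, array becomes [16, 18, 28, 22, 18, 27, 19]
arr[4]=18 <= 19: swap with position 2, array becomes [16, 18, 18, 22, 28, 27, 19]
arr[5]=27 > 19: no swap

Place pivot at position 3: [16, 18, 18, 19, 28, 27, 22]
Pivot position: 3

After partitioning with pivot 19, the array becomes [16, 18, 18, 19, 28, 27, 22]. The pivot is placed at index 3. All elements to the left of the pivot are <= 19, and all elements to the right are > 19.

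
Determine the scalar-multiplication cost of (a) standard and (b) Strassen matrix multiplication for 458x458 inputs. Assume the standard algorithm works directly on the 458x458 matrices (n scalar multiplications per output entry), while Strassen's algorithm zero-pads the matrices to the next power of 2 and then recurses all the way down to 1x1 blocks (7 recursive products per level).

Matrix multiplication for 458x458 matrices:

Strassen's algorithm requires power-of-2 dimensions. Pad 458x458 to 512x512 (next power of 2).

Standard algorithm: 458^3 = 96071912 multiplications
Strassen's algorithm: 7^(log2(512)) = 7^9 = 40353607 multiplications
Savings: 96071912 - 40353607 = 55718305 multiplications

Standard: 96071912 multiplications (458^3). Strassen: 40353607 multiplications (7^9, after padding to 512x512). Strassen reduces 8 recursive multiplications to 7 at each level.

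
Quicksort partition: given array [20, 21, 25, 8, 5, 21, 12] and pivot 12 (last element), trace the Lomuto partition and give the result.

Lomuto partition with pivot = 12:

Initial array: [20, 21, 25, 8, 5, 21, 12]

arr[0]=20 > 12: no swap
arr[1]=21 > 12: no swap
arr[2]=25 > 12: no swap
arr[3]=8 <= 12: swap with position 0, array becomes [8, 21, 25, 20, 5, 21, 12]
arr[4]=5 <= 12: swap with position 1, array becomes [8, 5, 25, 20, 21, 21, 12]
arr[5]=21 > 12: no swap

Place pivot at position 2: [8, 5, 12, 20, 21, 21, 25]
Pivot position: 2

After partitioning with pivot 12, the array becomes [8, 5, 12, 20, 21, 21, 25]. The pivot is placed at index 2. All elements to the left of the pivot are <= 12, and all elements to the right are > 12.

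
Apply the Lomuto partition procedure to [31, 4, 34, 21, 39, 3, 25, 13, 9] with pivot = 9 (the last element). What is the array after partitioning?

Lomuto partition with pivot = 9:

Initial array: [31, 4, 34, 21, 39, 3, 25, 13, 9]

arr[0]=31 > 9: no swap
arr[1]=4 <= 9: swap with position 0, array becomes [4, 31, 34, 21, 39, 3, 25, 13, 9]
arr[2]=34 > 9: no swap
arr[3]=21 > 9: no swap
arr[4]=39 > 9: no swap
arr[5]=3 <= 9: swap with position 1, array becomes [4, 3, 34, 21, 39, 31, 25, 13, 9]
arr[6]=25 > 9: no swap
arr[7]=13 > 9: no swap

Place pivot at position 2: [4, 3, 9, 21, 39, 31, 25, 13, 34]
Pivot position: 2

After partitioning with pivot 9, the array becomes [4, 3, 9, 21, 39, 31, 25, 13, 34]. The pivot is placed at index 2. All elements to the left of the pivot are <= 9, and all elements to the right are > 9.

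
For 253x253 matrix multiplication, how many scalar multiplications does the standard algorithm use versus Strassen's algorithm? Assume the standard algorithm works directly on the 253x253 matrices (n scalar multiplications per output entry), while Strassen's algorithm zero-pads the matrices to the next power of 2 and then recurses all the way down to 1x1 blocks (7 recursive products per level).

Matrix multiplication for 253x253 matrices:

Strassen's algorithm requires power-of-2 dimensions. Pad 253x253 to 256x256 (next power of 2).

Standard algorithm: 253^3 = 16194277 multiplications
Strassen's algorithm: 7^(log2(256)) = 7^8 = 5764801 multiplications
Savings: 16194277 - 5764801 = 10429476 multiplications

Standard: 16194277 multiplications (253^3). Strassen: 5764801 multiplications (7^8, after padding to 256x256). Strassen reduces 8 recursive multiplications to 7 at each level.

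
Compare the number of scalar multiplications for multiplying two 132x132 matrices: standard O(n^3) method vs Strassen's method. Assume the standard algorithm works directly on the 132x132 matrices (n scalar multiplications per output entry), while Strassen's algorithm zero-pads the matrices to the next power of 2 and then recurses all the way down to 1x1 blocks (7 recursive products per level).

Matrix multiplication for 132x132 matrices:

Strassen's algorithm requires power-of-2 dimensions. Pad 132x132 to 256x256 (next power of 2).

Standard algorithm: 132^3 = 2299968 multiplications
Strassen's algorithm: 7^(log2(256)) = 7^8 = 5764801 multiplications
Difference: 2299968 - 5764801 = -3464833 (Strassen uses MORE here due to padding overhead — for small or just-over-power-of-2 n, padding can outweigh the per-level savings)

Standard: 2299968 multiplications (132^3). Strassen: 5764801 multiplications (7^8, after padding to 256x256). Strassen reduces 8 recursive multiplications to 7 at each level.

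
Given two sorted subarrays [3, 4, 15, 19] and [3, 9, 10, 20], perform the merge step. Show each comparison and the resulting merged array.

Merging process:

Compare 3 vs 3: take 3 from left. Merged: [3]
Compare 4 vs 3: take 3 from right. Merged: [3, 3]
Compare 4 vs 9: take 4 from left. Merged: [3, 3, 4]
Compare 15 vs 9: take 9 from right. Merged: [3, 3, 4, 9]
Compare 15 vs 10: take 10 from right. Merged: [3, 3, 4, 9, 10]
Compare 15 vs 20: take 15 from left. Merged: [3, 3, 4, 9, 10, 15]
Compare 19 vs 20: take 19 from left. Merged: [3, 3, 4, 9, 10, 15, 19]
Append remaining from right: [20]. Merged: [3, 3, 4, 9, 10, 15, 19, 20]

Final merged array: [3, 3, 4, 9, 10, 15, 19, 20]
Total comparisons: 7

The merged array is [3, 3, 4, 9, 10, 15, 19, 20], requiring 7 comparisons. The merge step runs in O(n) time where n is the total number of elements.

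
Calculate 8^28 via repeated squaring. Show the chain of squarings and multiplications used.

Computing 8^28 by squaring (build up from 8^1; each line after the first costs one multiplication):

8^1 = 8
8^2 = (8^1)^2 = 8^2 = 64
8^3 = 8 * 8^2 = 8 * 64 = 512
8^6 = (8^3)^2 = 512^2 = 262144
8^7 = 8 * 8^6 = 8 * 262144 = 2097152
8^14 = (8^7)^2 = 2097152^2 = 4398046511104
8^28 = (8^14)^2 = 4398046511104^2 = 19342813113834066795298816

Result: 19342813113834066795298816
Multiplications needed: 6 (6 lines after 8^1)

8^28 = 19342813113834066795298816. Using exponentiation by squaring, this requires 6 multiplications. The key idea: if the exponent is even, square the half-power; if odd, multiply by the base once.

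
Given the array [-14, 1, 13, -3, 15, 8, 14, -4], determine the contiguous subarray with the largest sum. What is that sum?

Using Kadane's algorithm on [-14, 1, 13, -3, 15, 8, 14, -4]:

Scanning through the array:
Position 1 (value 1): max_ending_here = 1, max_so_far = 1
Position 2 (value 13): max_ending_here = 14, max_so_far = 14
Position 3 (value -3): max_ending_here = 11, max_so_far = 14
Position 4 (value 15): max_ending_here = 26, max_so_far = 26
Position 5 (value 8): max_ending_here = 34, max_so_far = 34
Position 6 (value 14): max_ending_here = 48, max_so_far = 48
Position 7 (value -4): max_ending_here = 44, max_so_far = 48

Maximum subarray: [1, 13, -3, 15, 8, 14]
Maximum sum: 48

The maximum subarray is [1, 13, -3, 15, 8, 14] with sum 48. This subarray runs from index 1 to index 6.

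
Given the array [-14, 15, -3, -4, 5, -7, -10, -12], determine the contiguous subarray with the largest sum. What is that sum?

Using Kadane's algorithm on [-14, 15, -3, -4, 5, -7, -10, -12]:

Scanning through the array:
Position 1 (value 15): max_ending_here = 15, max_so_far = 15
Position 2 (value -3): max_ending_here = 12, max_so_far = 15
Position 3 (value -4): max_ending_here = 8, max_so_far = 15
Position 4 (value 5): max_ending_here = 13, max_so_far = 15
Position 5 (value -7): max_ending_here = 6, max_so_far = 15
Position 6 (value -10): max_ending_here = -4, max_so_far = 15
Position 7 (value -12): max_ending_here = -12, max_so_far = 15

Maximum subarray: [15]
Maximum sum: 15

The maximum subarray is [15] with sum 15. This subarray runs from index 1 to index 1.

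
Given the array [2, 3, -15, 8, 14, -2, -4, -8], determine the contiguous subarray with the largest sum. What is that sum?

Using Kadane's algorithm on [2, 3, -15, 8, 14, -2, -4, -8]:

Scanning through the array:
Position 1 (value 3): max_ending_here = 5, max_so_far = 5
Position 2 (value -15): max_ending_here = -10, max_so_far = 5
Position 3 (value 8): max_ending_here = 8, max_so_far = 8
Position 4 (value 14): max_ending_here = 22, max_so_far = 22
Position 5 (value -2): max_ending_here = 20, max_so_far = 22
Position 6 (value -4): max_ending_here = 16, max_so_far = 22
Position 7 (value -8): max_ending_here = 8, max_so_far = 22

Maximum subarray: [8, 14]
Maximum sum: 22

The maximum subarray is [8, 14] with sum 22. This subarray runs from index 3 to index 4.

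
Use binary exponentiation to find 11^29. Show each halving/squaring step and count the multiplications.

Computing 11^29 by squaring (build up from 11^1; each line after the first costs one multiplication):

11^1 = 11
11^2 = (11^1)^2 = 11^2 = 121
11^3 = 11 * 11^2 = 11 * 121 = 1331
11^6 = (11^3)^2 = 1331^2 = 1771561
11^7 = 11 * 11^6 = 11 * 1771561 = 19487171
11^14 = (11^7)^2 = 19487171^2 = 379749833583241
11^28 = (11^14)^2 = 379749833583241^2 = 144209936106499234037676064081
11^29 = 11 * 11^28 = 11 * 144209936106499234037676064081 = 1586309297171491574414436704891

Result: 1586309297171491574414436704891
Multiplications needed: 7 (7 lines after 11^1)

11^29 = 1586309297171491574414436704891. Using exponentiation by squaring, this requires 7 multiplications. The key idea: if the exponent is even, square the half-power; if odd, multiply by the base once.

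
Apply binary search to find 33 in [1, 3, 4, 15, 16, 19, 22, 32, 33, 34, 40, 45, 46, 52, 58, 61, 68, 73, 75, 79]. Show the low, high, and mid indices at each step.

Binary search for 33 in [1, 3, 4, 15, 16, 19, 22, 32, 33, 34, 40, 45, 46, 52, 58, 61, 68, 73, 75, 79]:

lo=0, hi=19, mid=9, arr[mid]=34 -> 34 > 33, search left half
lo=0, hi=8, mid=4, arr[mid]=16 -> 16 < 33, search right half
lo=5, hi=8, mid=6, arr[mid]=22 -> 22 < 33, search right half
lo=7, hi=8, mid=7, arr[mid]=32 -> 32 < 33, search right half
lo=8, hi=8, mid=8, arr[mid]=33 -> Found target at index 8!

Binary search finds 33 at index 8 after 5 comparisons. The search repeatedly halves the search space by comparing with the middle element.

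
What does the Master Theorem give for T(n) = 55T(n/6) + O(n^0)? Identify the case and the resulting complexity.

Master Theorem for T(n) = 55T(n/6) + O(n^0):

a = 55, b = 6, c = 0
log_b(a) = log_6(55) = 2.2365

Case 1: c = 0 < log_6(55) = 2.2365
T(n) = O(n^(log_6 55))

For T(n) = 55T(n/6) + O(n^0): log_6(55) = 2.2365. This is Case 1 of the Master Theorem (c < log_b(a), work dominated by leaves), giving O(n^(log_6 55)).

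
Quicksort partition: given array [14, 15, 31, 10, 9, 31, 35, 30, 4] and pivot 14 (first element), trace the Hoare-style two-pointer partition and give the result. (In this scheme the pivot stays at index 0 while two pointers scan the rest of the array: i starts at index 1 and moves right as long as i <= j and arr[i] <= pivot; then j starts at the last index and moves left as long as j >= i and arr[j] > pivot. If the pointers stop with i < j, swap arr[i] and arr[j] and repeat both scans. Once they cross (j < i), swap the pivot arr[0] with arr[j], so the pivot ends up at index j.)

Hoare-style two-pointer partition with pivot = 14:

Initial array: [14, 15, 31, 10, 9, 31, 35, 30, 4]

Pointers start at i = 1, j = 8.
i stops at index 1 (arr[1]=15 > 14), j stops at index 8 (arr[8]=4 <= 14): swap arr[1] and arr[8], array becomes [14, 4, 31, 10, 9, 31, 35, 30, 15]
i stops at index 2 (arr[2]=31 > 14), j stops at index 4 (arr[4]=9 <= 14): swap arr[2] and arr[4], array becomes [14, 4, 9, 10, 31, 31, 35, 30, 15]
i ends at 4, j ends at 3: the pointers have crossed (j < i), so scanning stops.

Swap pivot arr[0] with arr[3] to place pivot at position 3: [10, 4, 9, 14, 31, 31, 35, 30, 15]
Pivot position: 3

After partitioning with pivot 14, the array becomes [10, 4, 9, 14, 31, 31, 35, 30, 15]. The pivot is placed at index 3. All elements to the left of the pivot are <= 14, and all elements to the right are > 14.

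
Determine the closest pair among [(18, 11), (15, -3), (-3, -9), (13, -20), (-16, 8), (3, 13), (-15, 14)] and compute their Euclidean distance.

Computing all pairwise distances among 7 points:

d((18, 11), (15, -3)) = 14.3178
d((18, 11), (-3, -9)) = 29.0
d((18, 11), (13, -20)) = 31.4006
d((18, 11), (-16, 8)) = 34.1321
d((18, 11), (3, 13)) = 15.1327
d((18, 11), (-15, 14)) = 33.1361
d((15, -3), (-3, -9)) = 18.9737
d((15, -3), (13, -20)) = 17.1172
d((15, -3), (-16, 8)) = 32.8938
d((15, -3), (3, 13)) = 20.0
d((15, -3), (-15, 14)) = 34.4819
d((-3, -9), (13, -20)) = 19.4165
d((-3, -9), (-16, 8)) = 21.4009
d((-3, -9), (3, 13)) = 22.8035
d((-3, -9), (-15, 14)) = 25.9422
d((13, -20), (-16, 8)) = 40.3113
d((13, -20), (3, 13)) = 34.4819
d((13, -20), (-15, 14)) = 44.0454
d((-16, 8), (3, 13)) = 19.6469
d((-16, 8), (-15, 14)) = 6.0828 <-- minimum
d((3, 13), (-15, 14)) = 18.0278

Closest pair: (-16, 8) and (-15, 14) with distance 6.0828

The closest pair is (-16, 8) and (-15, 14) with Euclidean distance 6.0828. For 7 points, brute-force pairwise comparison is shown above. For large n, the divide-and-conquer algorithm (sort by x, recurse on halves, check the dividing strip) achieves O(n log n).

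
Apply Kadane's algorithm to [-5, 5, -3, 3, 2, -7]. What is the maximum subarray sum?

Using Kadane's algorithm on [-5, 5, -3, 3, 2, -7]:

Scanning through the array:
Position 1 (value 5): max_ending_here = 5, max_so_far = 5
Position 2 (value -3): max_ending_here = 2, max_so_far = 5
Position 3 (value 3): max_ending_here = 5, max_so_far = 5
Position 4 (value 2): max_ending_here = 7, max_so_far = 7
Position 5 (value -7): max_ending_here = 0, max_so_far = 7

Maximum subarray: [5, -3, 3, 2]
Maximum sum: 7

The maximum subarray is [5, -3, 3, 2] with sum 7. This subarray runs from index 1 to index 4.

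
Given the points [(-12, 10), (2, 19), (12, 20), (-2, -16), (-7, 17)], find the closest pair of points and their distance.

Computing all pairwise distances among 5 points:

d((-12, 10), (2, 19)) = 16.6433
d((-12, 10), (12, 20)) = 26.0
d((-12, 10), (-2, -16)) = 27.8568
d((-12, 10), (-7, 17)) = 8.6023 <-- minimum
d((2, 19), (12, 20)) = 10.0499
d((2, 19), (-2, -16)) = 35.2278
d((2, 19), (-7, 17)) = 9.2195
d((12, 20), (-2, -16)) = 38.6264
d((12, 20), (-7, 17)) = 19.2354
d((-2, -16), (-7, 17)) = 33.3766

Closest pair: (-12, 10) and (-7, 17) with distance 8.6023

The closest pair is (-12, 10) and (-7, 17) with Euclidean distance 8.6023. For 5 points, brute-force pairwise comparison is shown above. For large n, the divide-and-conquer algorithm (sort by x, recurse on halves, check the dividing strip) achieves O(n log n).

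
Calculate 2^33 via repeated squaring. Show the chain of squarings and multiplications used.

Computing 2^33 by squaring (build up from 2^1; each line after the first costs one multiplication):

2^1 = 2
2^2 = (2^1)^2 = 2^2 = 4
2^4 = (2^2)^2 = 4^2 = 16
2^8 = (2^4)^2 = 16^2 = 256
2^16 = (2^8)^2 = 256^2 = 65536
2^32 = (2^16)^2 = 65536^2 = 4294967296
2^33 = 2 * 2^32 = 2 * 4294967296 = 8589934592

Result: 8589934592
Multiplications needed: 6 (6 lines after 2^1)

2^33 = 8589934592. Using exponentiation by squaring, this requires 6 multiplications. The key idea: if the exponent is even, square the half-power; if odd, multiply by the base once.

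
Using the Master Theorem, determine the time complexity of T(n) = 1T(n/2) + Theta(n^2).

Master Theorem for T(n) = 1T(n/2) + O(n^2):

a = 1, b = 2, c = 2
log_b(a) = log_2(1) = 0.0000

Case 3: c = 2 > log_2(1) = 0.0000
T(n) = O(n^2) = O(n^2)

For T(n) = 1T(n/2) + O(n^2): log_2(1) = 0.0000. This is Case 3 of the Master Theorem (c > log_b(a), work dominated by root), giving O(n^2).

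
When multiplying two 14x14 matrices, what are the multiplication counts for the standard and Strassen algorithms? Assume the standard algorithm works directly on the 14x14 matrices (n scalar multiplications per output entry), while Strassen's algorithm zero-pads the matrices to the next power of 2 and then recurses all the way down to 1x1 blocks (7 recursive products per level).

Matrix multiplication for 14x14 matrices:

Strassen's algorithm requires power-of-2 dimensions. Pad 14x14 to 16x16 (next power of 2).

Standard algorithm: 14^3 = 2744 multiplications
Strassen's algorithm: 7^(log2(16)) = 7^4 = 2401 multiplications
Savings: 2744 - 2401 = 343 multiplications

Standard: 2744 multiplications (14^3). Strassen: 2401 multiplications (7^4, after padding to 16x16). Strassen reduces 8 recursive multiplications to 7 at each level.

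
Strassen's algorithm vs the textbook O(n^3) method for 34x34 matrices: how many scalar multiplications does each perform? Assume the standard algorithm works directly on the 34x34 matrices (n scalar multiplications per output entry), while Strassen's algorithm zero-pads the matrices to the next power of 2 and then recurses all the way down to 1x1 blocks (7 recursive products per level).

Matrix multiplication for 34x34 matrices:

Strassen's algorithm requires power-of-2 dimensions. Pad 34x34 to 64x64 (next power of 2).

Standard algorithm: 34^3 = 39304 multiplications
Strassen's algorithm: 7^(log2(64)) = 7^6 = 117649 multiplications
Difference: 39304 - 117649 = -78345 (Strassen uses MORE here due to padding overhead — for small or just-over-power-of-2 n, padding can outweigh the per-level savings)

Standard: 39304 multiplications (34^3). Strassen: 117649 multiplications (7^6, after padding to 64x64). Strassen reduces 8 recursive multiplications to 7 at each level.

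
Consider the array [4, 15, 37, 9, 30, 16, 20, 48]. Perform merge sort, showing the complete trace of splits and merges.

Merge sort trace:

Split: [4, 15, 37, 9, 30, 16, 20, 48] -> [4, 15, 37, 9] and [30, 16, 20, 48]
  Split: [4, 15, 37, 9] -> [4, 15] and [37, 9]
    Split: [4, 15] -> [4] and [15]
    Merge: [4] + [15] -> [4, 15]
    Split: [37, 9] -> [37] and [9]
    Merge: [37] + [9] -> [9, 37]
  Merge: [4, 15] + [9, 37] -> [4, 9, 15, 37]
  Split: [30, 16, 20, 48] -> [30, 16] and [20, 48]
    Split: [30, 16] -> [30] and [16]
    Merge: [30] + [16] -> [16, 30]
    Split: [20, 48] -> [20] and [48]
    Merge: [20] + [48] -> [20, 48]
  Merge: [16, 30] + [20, 48] -> [16, 20, 30, 48]
Merge: [4, 9, 15, 37] + [16, 20, 30, 48] -> [4, 9, 15, 16, 20, 30, 37, 48]

Final sorted array: [4, 9, 15, 16, 20, 30, 37, 48]

The merge sort proceeds by recursively splitting the array and merging sorted halves.
After all merges, the sorted array is [4, 9, 15, 16, 20, 30, 37, 48].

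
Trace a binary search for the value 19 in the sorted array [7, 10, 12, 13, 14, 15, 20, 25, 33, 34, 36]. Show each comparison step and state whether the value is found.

Binary search for 19 in [7, 10, 12, 13, 14, 15, 20, 25, 33, 34, 36]:

lo=0, hi=10, mid=5, arr[mid]=15 -> 15 < 19, search right half
lo=6, hi=10, mid=8, arr[mid]=33 -> 33 > 19, search left half
lo=6, hi=7, mid=6, arr[mid]=20 -> 20 > 19, search left half
lo=6 > hi=5, target 19 not found

Binary search determines that 19 is not in the array after 3 comparisons. The search space was exhausted without finding the target.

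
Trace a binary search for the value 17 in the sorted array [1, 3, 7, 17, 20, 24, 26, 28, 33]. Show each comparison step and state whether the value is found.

Binary search for 17 in [1, 3, 7, 17, 20, 24, 26, 28, 33]:

lo=0, hi=8, mid=4, arr[mid]=20 -> 20 > 17, search left half
lo=0, hi=3, mid=1, arr[mid]=3 -> 3 < 17, search right half
lo=2, hi=3, mid=2, arr[mid]=7 -> 7 < 17, search right half
lo=3, hi=3, mid=3, arr[mid]=17 -> Found target at index 3!

Binary search finds 17 at index 3 after 4 comparisons. The search repeatedly halves the search space by comparing with the middle element.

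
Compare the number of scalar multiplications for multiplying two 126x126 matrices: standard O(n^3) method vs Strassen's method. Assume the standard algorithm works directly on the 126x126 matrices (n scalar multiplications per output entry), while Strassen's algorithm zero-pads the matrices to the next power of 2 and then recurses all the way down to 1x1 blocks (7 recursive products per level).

Matrix multiplication for 126x126 matrices:

Strassen's algorithm requires power-of-2 dimensions. Pad 126x126 to 128x128 (next power of 2).

Standard algorithm: 126^3 = 2000376 multiplications
Strassen's algorithm: 7^(log2(128)) = 7^7 = 823543 multiplications
Savings: 2000376 - 823543 = 1176833 multiplications

Standard: 2000376 multiplications (126^3). Strassen: 823543 multiplications (7^7, after padding to 128x128). Strassen reduces 8 recursive multiplications to 7 at each level.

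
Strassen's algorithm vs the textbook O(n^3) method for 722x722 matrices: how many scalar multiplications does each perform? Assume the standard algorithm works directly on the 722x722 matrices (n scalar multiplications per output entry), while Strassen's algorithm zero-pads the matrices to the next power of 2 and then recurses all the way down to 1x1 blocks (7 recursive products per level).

Matrix multiplication for 722x722 matrices:

Strassen's algorithm requires power-of-2 dimensions. Pad 722x722 to 1024x1024 (next power of 2).

Standard algorithm: 722^3 = 376367048 multiplications
Strassen's algorithm: 7^(log2(1024)) = 7^10 = 282475249 multiplications
Savings: 376367048 - 282475249 = 93891799 multiplications

Standard: 376367048 multiplications (722^3). Strassen: 282475249 multiplications (7^10, after padding to 1024x1024). Strassen reduces 8 recursive multiplications to 7 at each level.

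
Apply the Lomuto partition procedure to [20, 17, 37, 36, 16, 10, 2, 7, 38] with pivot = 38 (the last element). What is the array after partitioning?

Lomuto partition with pivot = 38:

Initial array: [20, 17, 37, 36, 16, 10, 2, 7, 38]

arr[0]=20 <= 38: swap with position 0, array becomes [20, 17, 37, 36, 16, 10, 2, 7, 38]
arr[1]=17 <= 38: swap with position 1, array becomes [20, 17, 37, 36, 16, 10, 2, 7, 38]
arr[2]=37 <= 38: swap with position 2, array becomes [20, 17, 37, 36, 16, 10, 2, 7, 38]
arr[3]=36 <= 38: swap with position 3, array becomes [20, 17, 37, 36, 16, 10, 2, 7, 38]
arr[4]=16 <= 38: swap with position 4, array becomes [20, 17, 37, 36, 16, 10, 2, 7, 38]
arr[5]=10 <= 38: swap with position 5, array becomes [20, 17, 37, 36, 16, 10, 2, 7, 38]
arr[6]=2 <= 38: swap with position 6, array becomes [20, 17, 37, 36, 16, 10, 2, 7, 38]
arr[7]=7 <= 38: swap with position 7, array becomes [20, 17, 37, 36, 16, 10, 2, 7, 38]

Place pivot at position 8: [20, 17, 37, 36, 16, 10, 2, 7, 38]
Pivot position: 8

After partitioning with pivot 38, the array becomes [20, 17, 37, 36, 16, 10, 2, 7, 38]. The pivot is placed at index 8. All elements to the left of the pivot are <= 38, and all elements to the right are > 38.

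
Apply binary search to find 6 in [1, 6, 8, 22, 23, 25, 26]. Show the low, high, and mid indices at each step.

Binary search for 6 in [1, 6, 8, 22, 23, 25, 26]:

lo=0, hi=6, mid=3, arr[mid]=22 -> 22 > 6, search left half
lo=0, hi=2, mid=1, arr[mid]=6 -> Found target at index 1!

Binary search finds 6 at index 1 after 2 comparisons. The search repeatedly halves the search space by comparing with the middle element.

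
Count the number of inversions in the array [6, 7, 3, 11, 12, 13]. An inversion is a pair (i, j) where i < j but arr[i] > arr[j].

Finding inversions in [6, 7, 3, 11, 12, 13]:

(0, 2): arr[0]=6 > arr[2]=3
(1, 2): arr[1]=7 > arr[2]=3

Total inversions: 2

The array has 2 inversion(s): (0,2), (1,2). Each pair (i,j) satisfies i < j and arr[i] > arr[j].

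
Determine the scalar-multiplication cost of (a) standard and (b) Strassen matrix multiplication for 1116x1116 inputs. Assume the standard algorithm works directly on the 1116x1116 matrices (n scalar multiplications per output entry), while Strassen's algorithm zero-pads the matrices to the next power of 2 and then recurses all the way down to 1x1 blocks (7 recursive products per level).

Matrix multiplication for 1116x1116 matrices:

Strassen's algorithm requires power-of-2 dimensions. Pad 1116x1116 to 2048x2048 (next power of 2).

Standard algorithm: 1116^3 = 1389928896 multiplications
Strassen's algorithm: 7^(log2(2048)) = 7^11 = 1977326743 multiplications
Difference: 1389928896 - 1977326743 = -587397847 (Strassen uses MORE here due to padding overhead — for small or just-over-power-of-2 n, padding can outweigh the per-level savings)

Standard: 1389928896 multiplications (1116^3). Strassen: 1977326743 multiplications (7^11, after padding to 2048x2048). Strassen reduces 8 recursive multiplications to 7 at each level.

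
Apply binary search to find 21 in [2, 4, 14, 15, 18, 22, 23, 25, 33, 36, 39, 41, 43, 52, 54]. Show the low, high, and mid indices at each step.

Binary search for 21 in [2, 4, 14, 15, 18, 22, 23, 25, 33, 36, 39, 41, 43, 52, 54]:

lo=0, hi=14, mid=7, arr[mid]=25 -> 25 > 21, search left half
lo=0, hi=6, mid=3, arr[mid]=15 -> 15 < 21, search right half
lo=4, hi=6, mid=5, arr[mid]=22 -> 22 > 21, search left half
lo=4, hi=4, mid=4, arr[mid]=18 -> 18 < 21, search right half
lo=5 > hi=4, target 21 not found

Binary search determines that 21 is not in the array after 4 comparisons. The search space was exhausted without finding the target.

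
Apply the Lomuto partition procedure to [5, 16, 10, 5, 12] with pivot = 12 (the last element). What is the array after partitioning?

Lomuto partition with pivot = 12:

Initial array: [5, 16, 10, 5, 12]

arr[0]=5 <= 12: swap with position 0, array becomes [5, 16, 10, 5, 12]
arr[1]=16 > 12: no swap
arr[2]=10 <= 12: swap with position 1, array becomes [5, 10, 16, 5, 12]
arr[3]=5 <= 12: swap with position 2, array becomes [5, 10, 5, 16, 12]

Place pivot at position 3: [5, 10, 5, 12, 16]
Pivot position: 3

After partitioning with pivot 12, the array becomes [5, 10, 5, 12, 16]. The pivot is placed at index 3. All elements to the left of the pivot are <= 12, and all elements to the right are > 12.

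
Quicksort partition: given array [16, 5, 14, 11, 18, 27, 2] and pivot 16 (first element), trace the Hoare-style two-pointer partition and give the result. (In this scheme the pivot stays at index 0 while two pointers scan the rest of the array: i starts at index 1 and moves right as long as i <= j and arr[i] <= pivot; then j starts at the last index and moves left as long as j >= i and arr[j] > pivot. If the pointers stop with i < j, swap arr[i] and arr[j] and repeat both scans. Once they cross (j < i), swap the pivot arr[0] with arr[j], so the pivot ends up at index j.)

Hoare-style two-pointer partition with pivot = 16:

Initial array: [16, 5, 14, 11, 18, 27, 2]

Pointers start at i = 1, j = 6.
i stops at index 4 (arr[4]=18 > 16), j stops at index 6 (arr[6]=2 <= 16): swap arr[4] and arr[6], array becomes [16, 5, 14, 11, 2, 27, 18]
i ends at 5, j ends at 4: the pointers have crossed (j < i), so scanning stops.

Swap pivot arr[0] with arr[4] to place pivot at position 4: [2, 5, 14, 11, 16, 27, 18]
Pivot position: 4

After partitioning with pivot 16, the array becomes [2, 5, 14, 11, 16, 27, 18]. The pivot is placed at index 4. All elements to the left of the pivot are <= 16, and all elements to the right are > 16.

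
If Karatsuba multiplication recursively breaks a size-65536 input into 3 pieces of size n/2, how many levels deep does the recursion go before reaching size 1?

For divide and conquer with division factor 2:

Problem sizes at each level:
Level 0: 65536
Level 1: 32768
Level 2: 16384
Level 3: 8192
Level 4: 4096
Level 5: 2048
Level 6: 1024
Level 7: 512
Level 8: 256
Level 9: 128
Level 10: 64
Level 11: 32
Level 12: 16
Level 13: 8
Level 14: 4
Level 15: 2
Level 16: 1

The root is level 0 and the size-1 base case is level 16 (the tree spans levels 0 through 16, i.e. 17 levels counting the root), so the depth is the number of divisions: log_2(65536) = 16

The recursion tree depth is log_2(65536) = 16. At each level, the problem size is divided by 2, so it takes 16 divisions to reduce to a base case of size 1. The algorithm makes 3 recursive calls at each level.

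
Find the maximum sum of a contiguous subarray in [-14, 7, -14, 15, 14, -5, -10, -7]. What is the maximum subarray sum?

Using Kadane's algorithm on [-14, 7, -14, 15, 14, -5, -10, -7]:

Scanning through the array:
Position 1 (value 7): max_ending_here = 7, max_so_far = 7
Position 2 (value -14): max_ending_here = -7, max_so_far = 7
Position 3 (value 15): max_ending_here = 15, max_so_far = 15
Position 4 (value 14): max_ending_here = 29, max_so_far = 29
Position 5 (value -5): max_ending_here = 24, max_so_far = 29
Position 6 (value -10): max_ending_here = 14, max_so_far = 29
Position 7 (value -7): max_ending_here = 7, max_so_far = 29

Maximum subarray: [15, 14]
Maximum sum: 29

The maximum subarray is [15, 14] with sum 29. This subarray runs from index 3 to index 4.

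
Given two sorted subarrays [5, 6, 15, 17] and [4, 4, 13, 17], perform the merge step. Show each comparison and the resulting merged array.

Merging process:

Compare 5 vs 4: take 4 from right. Merged: [4]
Compare 5 vs 4: take 4 from right. Merged: [4, 4]
Compare 5 vs 13: take 5 from left. Merged: [4, 4, 5]
Compare 6 vs 13: take 6 from left. Merged: [4, 4, 5, 6]
Compare 15 vs 13: take 13 from right. Merged: [4, 4, 5, 6, 13]
Compare 15 vs 17: take 15 from left. Merged: [4, 4, 5, 6, 13, 15]
Compare 17 vs 17: take 17 from left. Merged: [4, 4, 5, 6, 13, 15, 17]
Append remaining from right: [17]. Merged: [4, 4, 5, 6, 13, 15, 17, 17]

Final merged array: [4, 4, 5, 6, 13, 15, 17, 17]
Total comparisons: 7

The merged array is [4, 4, 5, 6, 13, 15, 17, 17], requiring 7 comparisons. The merge step runs in O(n) time where n is the total number of elements.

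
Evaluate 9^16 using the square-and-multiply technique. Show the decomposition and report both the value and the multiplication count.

Computing 9^16 by squaring (build up from 9^1; each line after the first costs one multiplication):

9^1 = 9
9^2 = (9^1)^2 = 9^2 = 81
9^4 = (9^2)^2 = 81^2 = 6561
9^8 = (9^4)^2 = 6561^2 = 43046721
9^16 = (9^8)^2 = 43046721^2 = 1853020188851841

Result: 1853020188851841
Multiplications needed: 4 (4 lines after 9^1)

9^16 = 1853020188851841. Using exponentiation by squaring, this requires 4 multiplications. The key idea: if the exponent is even, square the half-power; if odd, multiply by the base once.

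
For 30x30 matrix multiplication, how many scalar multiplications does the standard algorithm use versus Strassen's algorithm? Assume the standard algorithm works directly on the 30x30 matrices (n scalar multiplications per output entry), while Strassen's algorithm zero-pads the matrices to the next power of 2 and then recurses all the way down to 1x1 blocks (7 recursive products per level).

Matrix multiplication for 30x30 matrices:

Strassen's algorithm requires power-of-2 dimensions. Pad 30x30 to 32x32 (next power of 2).

Standard algorithm: 30^3 = 27000 multiplications
Strassen's algorithm: 7^(log2(32)) = 7^5 = 16807 multiplications
Savings: 27000 - 16807 = 10193 multiplications

Standard: 27000 multiplications (30^3). Strassen: 16807 multiplications (7^5, after padding to 32x32). Strassen reduces 8 recursive multiplications to 7 at each level.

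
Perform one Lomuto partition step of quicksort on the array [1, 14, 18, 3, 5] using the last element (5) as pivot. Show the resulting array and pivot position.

Lomuto partition with pivot = 5:

Initial array: [1, 14, 18, 3, 5]

arr[0]=1 <= 5: swap with position 0, array becomes [1, 14, 18, 3, 5]
arr[1]=14 > 5: no swap
arr[2]=18 > 5: no swap
arr[3]=3 <= 5: swap with position 1, array becomes [1, 3, 18, 14, 5]

Place pivot at position 2: [1, 3, 5, 14, 18]
Pivot position: 2

After partitioning with pivot 5, the array becomes [1, 3, 5, 14, 18]. The pivot is placed at index 2. All elements to the left of the pivot are <= 5, and all elements to the right are > 5.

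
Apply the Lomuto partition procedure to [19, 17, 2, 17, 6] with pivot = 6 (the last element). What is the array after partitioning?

Lomuto partition with pivot = 6:

Initial array: [19, 17, 2, 17, 6]

arr[0]=19 > 6: no swap
arr[1]=17 > 6: no swap
arr[2]=2 <= 6: swap with position 0, array becomes [2, 17, 19, 17, 6]
arr[3]=17 > 6: no swap

Place pivot at position 1: [2, 6, 19, 17, 17]
Pivot position: 1

After partitioning with pivot 6, the array becomes [2, 6, 19, 17, 17]. The pivot is placed at index 1. All elements to the left of the pivot are <= 6, and all elements to the right are > 6.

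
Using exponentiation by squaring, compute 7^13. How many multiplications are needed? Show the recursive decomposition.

Computing 7^13 by squaring (build up from 7^1; each line after the first costs one multiplication):

7^1 = 7
7^2 = (7^1)^2 = 7^2 = 49
7^3 = 7 * 7^2 = 7 * 49 = 343
7^6 = (7^3)^2 = 343^2 = 117649
7^12 = (7^6)^2 = 117649^2 = 13841287201
7^13 = 7 * 7^12 = 7 * 13841287201 = 96889010407

Result: 96889010407
Multiplications needed: 5 (5 lines after 7^1)

7^13 = 96889010407. Using exponentiation by squaring, this requires 5 multiplications. The key idea: if the exponent is even, square the half-power; if odd, multiply by the base once.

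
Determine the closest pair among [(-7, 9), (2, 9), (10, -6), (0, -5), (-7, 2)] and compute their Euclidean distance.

Computing all pairwise distances among 5 points:

d((-7, 9), (2, 9)) = 9.0
d((-7, 9), (10, -6)) = 22.6716
d((-7, 9), (0, -5)) = 15.6525
d((-7, 9), (-7, 2)) = 7.0 <-- minimum
d((2, 9), (10, -6)) = 17.0
d((2, 9), (0, -5)) = 14.1421
d((2, 9), (-7, 2)) = 11.4018
d((10, -6), (0, -5)) = 10.0499
d((10, -6), (-7, 2)) = 18.7883
d((0, -5), (-7, 2)) = 9.8995

Closest pair: (-7, 9) and (-7, 2) with distance 7.0

The closest pair is (-7, 9) and (-7, 2) with Euclidean distance 7.0. For 5 points, brute-force pairwise comparison is shown above. For large n, the divide-and-conquer algorithm (sort by x, recurse on halves, check the dividing strip) achieves O(n log n).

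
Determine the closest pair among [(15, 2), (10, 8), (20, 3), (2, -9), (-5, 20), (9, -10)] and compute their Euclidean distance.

Computing all pairwise distances among 6 points:

d((15, 2), (10, 8)) = 7.8102
d((15, 2), (20, 3)) = 5.099 <-- minimum
d((15, 2), (2, -9)) = 17.0294
d((15, 2), (-5, 20)) = 26.9072
d((15, 2), (9, -10)) = 13.4164
d((10, 8), (20, 3)) = 11.1803
d((10, 8), (2, -9)) = 18.7883
d((10, 8), (-5, 20)) = 19.2094
d((10, 8), (9, -10)) = 18.0278
d((20, 3), (2, -9)) = 21.6333
d((20, 3), (-5, 20)) = 30.2324
d((20, 3), (9, -10)) = 17.0294
d((2, -9), (-5, 20)) = 29.8329
d((2, -9), (9, -10)) = 7.0711
d((-5, 20), (9, -10)) = 33.1059

Closest pair: (15, 2) and (20, 3) with distance 5.099

The closest pair is (15, 2) and (20, 3) with Euclidean distance 5.099. For 6 points, brute-force pairwise comparison is shown above. For large n, the divide-and-conquer algorithm (sort by x, recurse on halves, check the dividing strip) achieves O(n log n).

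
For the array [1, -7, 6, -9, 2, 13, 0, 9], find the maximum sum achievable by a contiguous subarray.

Using Kadane's algorithm on [1, -7, 6, -9, 2, 13, 0, 9]:

Scanning through the array:
Position 1 (value -7): max_ending_here = -6, max_so_far = 1
Position 2 (value 6): max_ending_here = 6, max_so_far = 6
Position 3 (value -9): max_ending_here = -3, max_so_far = 6
Position 4 (value 2): max_ending_here = 2, max_so_far = 6
Position 5 (value 13): max_ending_here = 15, max_so_far = 15
Position 6 (value 0): max_ending_here = 15, max_so_far = 15
Position 7 (value 9): max_ending_here = 24, max_so_far = 24

Maximum subarray: [2, 13, 0, 9]
Maximum sum: 24

The maximum subarray is [2, 13, 0, 9] with sum 24. This subarray runs from index 4 to index 7.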